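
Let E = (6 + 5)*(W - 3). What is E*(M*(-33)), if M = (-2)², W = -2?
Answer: 7260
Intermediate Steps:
E = -55 (E = (6 + 5)*(-2 - 3) = 11*(-5) = -55)
M = 4
E*(M*(-33)) = -220*(-33) = -55*(-132) = 7260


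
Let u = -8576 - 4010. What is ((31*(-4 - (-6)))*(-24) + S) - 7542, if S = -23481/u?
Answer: -113628099/12586 ≈ -9028.1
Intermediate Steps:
u = -12586
S = 23481/12586 (S = -23481/(-12586) = -23481*(-1/12586) = 23481/12586 ≈ 1.8656)
((31*(-4 - (-6)))*(-24) + S) - 7542 = ((31*(-4 - (-6)))*(-24) + 23481/12586) - 7542 = ((31*(-4 - 2*(-3)))*(-24) + 23481/12586) - 7542 = ((31*(-4 + 6))*(-24) + 23481/12586) - 7542 = ((31*2)*(-24) + 23481/12586) - 7542 = (62*(-24) + 23481/12586) - 7542 = (-1488 + 23481/12586) - 7542 = -18704487/12586 - 7542 = -113628099/12586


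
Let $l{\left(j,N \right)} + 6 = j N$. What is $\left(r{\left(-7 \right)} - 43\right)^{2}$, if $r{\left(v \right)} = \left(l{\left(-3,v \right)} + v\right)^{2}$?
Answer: $441$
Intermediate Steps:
$l{\left(j,N \right)} = -6 + N j$ ($l{\left(j,N \right)} = -6 + j N = -6 + N j$)
$r{\left(v \right)} = \left(-6 - 2 v\right)^{2}$ ($r{\left(v \right)} = \left(\left(-6 + v \left(-3\right)\right) + v\right)^{2} = \left(\left(-6 - 3 v\right) + v\right)^{2} = \left(-6 - 2 v\right)^{2}$)
$\left(r{\left(-7 \right)} - 43\right)^{2} = \left(4 \left(3 - 7\right)^{2} - 43\right)^{2} = \left(4 \left(-4\right)^{2} - 43\right)^{2} = \left(4 \cdot 16 - 43\right)^{2} = \left(64 - 43\right)^{2} = 21^{2} = 441$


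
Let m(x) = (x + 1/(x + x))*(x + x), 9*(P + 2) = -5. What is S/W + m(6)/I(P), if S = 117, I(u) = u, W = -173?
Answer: -116352/3979 ≈ -29.242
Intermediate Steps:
P = -23/9 (P = -2 + (⅑)*(-5) = -2 - 5/9 = -23/9 ≈ -2.5556)
m(x) = 2*x*(x + 1/(2*x)) (m(x) = (x + 1/(2*x))*(2*x) = 2*x*(x + 1/(2*x)))
S/W + m(6)/I(P) = 117/(-173) + (1 + 2*6²)/(-23/9) = 117*(-1/173) + (1 + 2*36)*(-9/23) = -117/173 + (1 + 72)*(-9/23) = -117/173 + 73*(-9/23) = -117/173 - 657/23 = -116352/3979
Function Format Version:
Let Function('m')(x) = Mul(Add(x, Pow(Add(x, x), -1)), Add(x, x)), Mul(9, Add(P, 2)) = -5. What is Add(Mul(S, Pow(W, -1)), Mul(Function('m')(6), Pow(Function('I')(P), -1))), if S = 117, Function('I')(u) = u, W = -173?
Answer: Rational(-116352, 3979) ≈ -29.242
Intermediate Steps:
P = Rational(-23, 9) (P = Add(-2, Mul(Rational(1, 9), -5)) = Add(-2, Rational(-5, 9)) = Rational(-23, 9) ≈ -2.5556)
Function('m')(x) = Mul(2, x, Add(x, Mul(Rational(1, 2), Pow(x, -1)))) (Function('m')(x) = Mul(Add(x, Pow(Mul(2, x), -1)), Mul(2, x)) = Mul(Add(x, Mul(Rational(1, 2), Pow(x, -1))), Mul(2, x)) = Mul(2, x, Add(x, Mul(Rational(1, 2), Pow(x, -1)))))
Add(Mul(S, Pow(W, -1)), Mul(Function('m')(6), Pow(Function('I')(P), -1))) = Add(Mul(117, Pow(-173, -1)), Mul(Add(1, Mul(2, Pow(6, 2))), Pow(Rational(-23, 9), -1))) = Add(Mul(117, Rational(-1, 173)), Mul(Add(1, Mul(2, 36)), Rational(-9, 23))) = Add(Rational(-117, 173), Mul(Add(1, 72), Rational(-9, 23))) = Add(Rational(-117, 173), Mul(73, Rational(-9, 23))) = Add(Rational(-117, 173), Rational(-657, 23)) = Rational(-116352, 3979)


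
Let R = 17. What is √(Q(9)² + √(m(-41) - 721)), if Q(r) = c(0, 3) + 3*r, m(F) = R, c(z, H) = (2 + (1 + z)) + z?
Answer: 2*√(225 + 2*I*√11) ≈ 30.003 + 0.44217*I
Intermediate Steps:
c(z, H) = 3 + 2*z (c(z, H) = (3 + z) + z = 3 + 2*z)
m(F) = 17
Q(r) = 3 + 3*r (Q(r) = (3 + 2*0) + 3*r = (3 + 0) + 3*r = 3 + 3*r)
√(Q(9)² + √(m(-41) - 721)) = √((3 + 3*9)² + √(17 - 721)) = √((3 + 27)² + √(-704)) = √(30² + 8*I*√11) = √(900 + 8*I*√11)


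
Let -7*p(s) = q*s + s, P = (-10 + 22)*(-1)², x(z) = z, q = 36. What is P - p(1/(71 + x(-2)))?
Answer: 5833/483 ≈ 12.077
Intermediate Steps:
P = 12 (P = 12*1 = 12)
p(s) = -37*s/7 (p(s) = -(36*s + s)/7 = -37*s/7)
P - p(1/(71 + x(-2))) = 12 - (-37)/(7*(71 - 2)) = 12 - (-37)/(7*69) = 12 - 1*(-37/483) = 12 + 37/483 = 5833/483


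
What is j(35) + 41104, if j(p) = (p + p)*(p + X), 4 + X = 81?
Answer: 48944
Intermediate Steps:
X = 77 (X = -4 + 81 = 77)
j(p) = 2*p*(77 + p) (j(p) = (p + p)*(p + 77) = (2*p)*(77 + p) = 2*p*(77 + p))
j(35) + 41104 = 2*35*(77 + 35) + 41104 = 2*35*112 + 41104 = 7840 + 41104 = 48944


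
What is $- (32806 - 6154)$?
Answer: $-26652$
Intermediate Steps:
$- (32806 - 6154) = \left(-1\right) 26652 = -26652$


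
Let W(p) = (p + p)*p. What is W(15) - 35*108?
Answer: -3330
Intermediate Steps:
W(p) = 2*p² (W(p) = (2*p)*p = 2*p²)
W(15) - 35*108 = 2*15² - 35*108 = 2*225 - 3780 = 450 - 3780 = -3330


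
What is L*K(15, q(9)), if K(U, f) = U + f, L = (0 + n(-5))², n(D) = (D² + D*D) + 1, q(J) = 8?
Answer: 59823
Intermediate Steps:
n(D) = 1 + 2*D² (n(D) = (D² + D²) + 1 = 2*D² + 1 = 1 + 2*D²)
L = 2601 (L = (0 + (1 + 2*(-5)²))² = (0 + (1 + 2*25))² = (0 + (1 + 50))² = (0 + 51)² = 51² = 2601)
L*K(15, q(9)) = 2601*(15 + 8) = 2601*23 = 59823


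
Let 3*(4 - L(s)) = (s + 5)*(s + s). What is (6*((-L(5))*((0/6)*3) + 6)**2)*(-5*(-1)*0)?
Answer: 0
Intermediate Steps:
L(s) = 4 - 2*s*(5 + s)/3 (L(s) = 4 - (s + 5)*(s + s)/3 = 4 - (5 + s)*2*s/3 = 4 - 2*s*(5 + s)/3)
(6*((-L(5))*((0/6)*3) + 6)**2)*(-5*(-1)*0) = (6*((-(4 - 10/3*5 - 2/3*5**2))*((0/6)*3) + 6)**2)*(-5*(-1)*0) = (6*((-(4 - 50/3 - 2/3*25))*((0*(1/6))*3) + 6)**2)*(5*0) = (6*((-(4 - 50/3 - 50/3))*(0*3) + 6)**2)*0 = (6*(-1*(-88/3)*0 + 6)**2)*0 = (6*((88/3)*0 + 6)**2)*0 = (6*(0 + 6)**2)*0 = (6*6**2)*0 = (6*36)*0 = 216*0 = 0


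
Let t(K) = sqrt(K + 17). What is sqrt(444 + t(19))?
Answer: 15*sqrt(2) ≈ 21.213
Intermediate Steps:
t(K) = sqrt(17 + K)
sqrt(444 + t(19)) = sqrt(444 + sqrt(17 + 19)) = sqrt(444 + sqrt(36)) = sqrt(444 + 6) = sqrt(450) = 15*sqrt(2)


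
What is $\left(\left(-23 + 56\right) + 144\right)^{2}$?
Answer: $31329$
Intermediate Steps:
$\left(\left(-23 + 56\right) + 144\right)^{2} = \left(33 + 144\right)^{2} = 177^{2} = 31329$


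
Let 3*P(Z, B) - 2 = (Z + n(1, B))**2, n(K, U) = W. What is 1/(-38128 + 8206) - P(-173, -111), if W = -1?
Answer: -301992773/29922 ≈ -10093.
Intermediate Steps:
n(K, U) = -1
P(Z, B) = 2/3 + (-1 + Z)**2/3 (P(Z, B) = 2/3 + (Z - 1)**2/3 = 2/3 + (-1 + Z)**2/3)
1/(-38128 + 8206) - P(-173, -111) = 1/(-38128 + 8206) - (2/3 + (-1 - 173)**2/3) = 1/(-29922) - (2/3 + (1/3)*(-174)**2) = -1/29922 - (2/3 + (1/3)*30276) = -1/29922 - (2/3 + 10092) = -1/29922 - 1*30278/3 = -1/29922 - 30278/3 = -301992773/29922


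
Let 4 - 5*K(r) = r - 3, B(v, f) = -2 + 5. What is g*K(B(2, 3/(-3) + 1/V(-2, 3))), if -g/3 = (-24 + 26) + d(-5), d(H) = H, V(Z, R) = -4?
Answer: 36/5 ≈ 7.2000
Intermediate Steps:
B(v, f) = 3
K(r) = 7/5 - r/5 (K(r) = 4/5 - (r - 3)/5 = 4/5 - (-3 + r)/5 = 4/5 + (3/5 - r/5) = 7/5 - r/5)
g = 9 (g = -3*((-24 + 26) - 5) = -3*(2 - 5) = -3*(-3) = 9)
g*K(B(2, 3/(-3) + 1/V(-2, 3))) = 9*(7/5 - 1/5*3) = 9*(7/5 - 3/5) = 9*(4/5) = 36/5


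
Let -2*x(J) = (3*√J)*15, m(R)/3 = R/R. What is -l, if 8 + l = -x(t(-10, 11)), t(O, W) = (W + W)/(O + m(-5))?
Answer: 8 - 45*I*√154/14 ≈ 8.0 - 39.888*I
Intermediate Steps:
m(R) = 3 (m(R) = 3*(R/R) = 3*1 = 3)
t(O, W) = 2*W/(3 + O) (t(O, W) = (W + W)/(O + 3) = (2*W)/(3 + O) = 2*W/(3 + O))
x(J) = -45*√J/2 (x(J) = -3*√J*15/2 = -45*√J/2)
l = -8 + 45*I*√154/14 (l = -8 - (-45)*√(2*11/(3 - 10))/2 = -8 - (-45)*√(2*11/(-7))/2 = -8 - (-45)*√(2*11*(-⅐))/2 = -8 - (-45)*√(-22/7)/2 = -8 - (-45)*I*√154/7/2 = -8 - (-45)*I*√154/14 = -8 + 45*I*√154/14 ≈ -8.0 + 39.888*I)
-l = -(-8 + 45*I*√154/14) = 8 - 45*I*√154/14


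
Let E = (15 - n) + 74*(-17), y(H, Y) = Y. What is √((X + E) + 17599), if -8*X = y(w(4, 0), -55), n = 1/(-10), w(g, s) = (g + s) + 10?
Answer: √6545190/20 ≈ 127.92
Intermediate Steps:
w(g, s) = 10 + g + s
n = -⅒ ≈ -0.10000
X = 55/8 (X = -⅛*(-55) = 55/8 ≈ 6.8750)
E = -12429/10 (E = (15 - 1*(-⅒)) + 74*(-17) = (15 + ⅒) - 1258 = 151/10 - 1258 = -12429/10 ≈ -1242.9)
√((X + E) + 17599) = √((55/8 - 12429/10) + 17599) = √(-49441/40 + 17599) = √(654519/40) = √6545190/20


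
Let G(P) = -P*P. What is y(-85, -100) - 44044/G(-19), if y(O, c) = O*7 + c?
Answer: -206851/361 ≈ -572.99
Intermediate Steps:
G(P) = -P**2
y(O, c) = c + 7*O (y(O, c) = 7*O + c = c + 7*O)
y(-85, -100) - 44044/G(-19) = (-100 + 7*(-85)) - 44044/((-1*(-19)**2)) = (-100 - 595) - 44044/((-1*361)) = -695 - 44044/(-361) = -695 - 44044*(-1/361) = -695 + 44044/361 = -206851/361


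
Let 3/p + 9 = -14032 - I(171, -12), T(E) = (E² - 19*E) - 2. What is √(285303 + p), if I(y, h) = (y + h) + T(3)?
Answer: √2284963195002/2830 ≈ 534.14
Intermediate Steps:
T(E) = -2 + E² - 19*E
I(y, h) = -50 + h + y (I(y, h) = (y + h) + (-2 + 3² - 19*3) = (h + y) + (-2 + 9 - 57) = (h + y) - 50 = -50 + h + y)
p = -3/14150 (p = 3/(-9 + (-14032 - (-50 - 12 + 171))) = 3/(-9 + (-14032 - 1*109)) = 3/(-9 + (-14032 - 109)) = 3/(-9 - 14141) = 3/(-14150) = 3*(-1/14150) = -3/14150 ≈ -0.00021201)
√(285303 + p) = √(285303 - 3/14150) = √(4037037447/14150) = √2284963195002/2830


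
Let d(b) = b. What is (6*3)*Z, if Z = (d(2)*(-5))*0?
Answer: 0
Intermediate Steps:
Z = 0 (Z = (2*(-5))*0 = -10*0 = 0)
(6*3)*Z = (6*3)*0 = 18*0 = 0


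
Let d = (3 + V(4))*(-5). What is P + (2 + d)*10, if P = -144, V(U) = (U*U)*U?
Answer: -3474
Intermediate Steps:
V(U) = U³ (V(U) = U²*U = U³)
d = -335 (d = (3 + 4³)*(-5) = (3 + 64)*(-5) = 67*(-5) = -335)
P + (2 + d)*10 = -144 + (2 - 335)*10 = -144 - 333*10 = -144 - 3330 = -3474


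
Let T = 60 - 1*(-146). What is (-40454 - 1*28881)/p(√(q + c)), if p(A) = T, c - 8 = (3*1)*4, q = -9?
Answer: -69335/206 ≈ -336.58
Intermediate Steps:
c = 20 (c = 8 + (3*1)*4 = 8 + 3*4 = 8 + 12 = 20)
T = 206 (T = 60 + 146 = 206)
p(A) = 206
(-40454 - 1*28881)/p(√(q + c)) = (-40454 - 1*28881)/206 = (-40454 - 28881)*(1/206) = -69335*1/206 = -69335/206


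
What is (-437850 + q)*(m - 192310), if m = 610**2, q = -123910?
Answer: -100998830400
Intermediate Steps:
m = 372100
(-437850 + q)*(m - 192310) = (-437850 - 123910)*(372100 - 192310) = -561760*179790 = -100998830400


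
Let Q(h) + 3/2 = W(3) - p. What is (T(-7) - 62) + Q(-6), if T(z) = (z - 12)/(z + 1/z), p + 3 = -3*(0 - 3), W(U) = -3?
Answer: -1746/25 ≈ -69.840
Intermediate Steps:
p = 6 (p = -3 - 3*(0 - 3) = -3 - 3*(-3) = -3 + 9 = 6)
Q(h) = -21/2 (Q(h) = -3/2 + (-3 - 1*6) = -3/2 + (-3 - 6) = -3/2 - 9 = -21/2)
T(z) = (-12 + z)/(z + 1/z)
(T(-7) - 62) + Q(-6) = (-7*(-12 - 7)/(1 + (-7)²) - 62) - 21/2 = (-7*(-19)/(1 + 49) - 62) - 21/2 = (-7*(-19)/50 - 62) - 21/2 = (-7*1/50*(-19) - 62) - 21/2 = (133/50 - 62) - 21/2 = -2967/50 - 21/2 = -1746/25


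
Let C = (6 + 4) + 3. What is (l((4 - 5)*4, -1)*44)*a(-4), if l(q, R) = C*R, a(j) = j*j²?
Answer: 36608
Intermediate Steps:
a(j) = j³
C = 13 (C = 10 + 3 = 13)
l(q, R) = 13*R
(l((4 - 5)*4, -1)*44)*a(-4) = ((13*(-1))*44)*(-4)³ = -13*44*(-64) = -572*(-64) = 36608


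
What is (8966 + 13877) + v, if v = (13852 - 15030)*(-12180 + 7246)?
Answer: 5835095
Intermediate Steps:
v = 5812252 (v = -1178*(-4934) = 5812252)
(8966 + 13877) + v = (8966 + 13877) + 5812252 = 22843 + 5812252 = 5835095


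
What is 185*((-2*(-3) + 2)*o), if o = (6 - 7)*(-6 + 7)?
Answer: -1480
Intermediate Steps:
o = -1 (o = -1*1 = -1)
185*((-2*(-3) + 2)*o) = 185*((-2*(-3) + 2)*(-1)) = 185*((6 + 2)*(-1)) = 185*(8*(-1)) = 185*(-8) = -1480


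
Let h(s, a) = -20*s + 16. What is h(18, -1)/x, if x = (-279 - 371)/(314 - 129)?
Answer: 6364/65 ≈ 97.908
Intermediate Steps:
h(s, a) = 16 - 20*s
x = -130/37 (x = -650/185 = -650*1/185 = -130/37 ≈ -3.5135)
h(18, -1)/x = (16 - 20*18)/(-130/37) = (16 - 360)*(-37/130) = -344*(-37/130) = 6364/65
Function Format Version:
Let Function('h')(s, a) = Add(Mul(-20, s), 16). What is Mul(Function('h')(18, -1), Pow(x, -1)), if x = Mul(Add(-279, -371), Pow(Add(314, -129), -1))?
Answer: Rational(6364, 65) ≈ 97.908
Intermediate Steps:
Function('h')(s, a) = Add(16, Mul(-20, s))
x = Rational(-130, 37) (x = Mul(-650, Pow(185, -1)) = Mul(-650, Rational(1, 185)) = Rational(-130, 37) ≈ -3.5135)
Mul(Function('h')(18, -1), Pow(x, -1)) = Mul(Add(16, Mul(-20, 18)), Pow(Rational(-130, 37), -1)) = Mul(Add(16, -360), Rational(-37, 130)) = Mul(-344, Rational(-37, 130)) = Rational(6364, 65)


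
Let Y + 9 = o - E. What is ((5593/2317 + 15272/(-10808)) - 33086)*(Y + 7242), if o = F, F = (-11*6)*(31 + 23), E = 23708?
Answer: 296476664256844/447181 ≈ 6.6299e+8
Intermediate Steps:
F = -3564 (F = -66*54 = -3564)
o = -3564
Y = -27281 (Y = -9 + (-3564 - 1*23708) = -9 + (-3564 - 23708) = -9 - 27272 = -27281)
((5593/2317 + 15272/(-10808)) - 33086)*(Y + 7242) = ((5593/2317 + 15272/(-10808)) - 33086)*(-27281 + 7242) = ((5593*(1/2317) + 15272*(-1/10808)) - 33086)*(-20039) = ((799/331 - 1909/1351) - 33086)*(-20039) = (447570/447181 - 33086)*(-20039) = -14794982996/447181*(-20039) = 296476664256844/447181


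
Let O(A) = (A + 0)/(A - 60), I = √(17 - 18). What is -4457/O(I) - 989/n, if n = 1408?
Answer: -6276445/1408 - 267420*I ≈ -4457.7 - 2.6742e+5*I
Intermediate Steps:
I
O(A) = A/(-60 + A)
-4457/O(I) - 989/n = -4457*(-I*(-60 + I)) - 989/1408 = -(-4457)*I*(-60 + I) - 989/1408 = 4457*I*(-60 + I) - 989/1408 = -989/1408 + 4457*I*(-60 + I)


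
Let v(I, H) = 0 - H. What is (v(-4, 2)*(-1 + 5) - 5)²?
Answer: 169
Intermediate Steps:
v(I, H) = -H
(v(-4, 2)*(-1 + 5) - 5)² = ((-1*2)*(-1 + 5) - 5)² = (-2*4 - 5)² = (-8 - 5)² = (-13)² = 169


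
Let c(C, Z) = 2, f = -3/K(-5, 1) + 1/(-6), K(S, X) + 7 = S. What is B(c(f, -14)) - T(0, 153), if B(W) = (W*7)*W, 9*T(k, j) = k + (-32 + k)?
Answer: 284/9 ≈ 31.556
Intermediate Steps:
K(S, X) = -7 + S
T(k, j) = -32/9 + 2*k/9 (T(k, j) = (k + (-32 + k))/9 = (-32 + 2*k)/9 = -32/9 + 2*k/9)
f = 1/12 (f = -3/(-7 - 5) + 1/(-6) = -3/(-12) + 1*(-⅙) = -3*(-1/12) - ⅙ = ¼ - ⅙ = 1/12 ≈ 0.083333)
B(W) = 7*W² (B(W) = (7*W)*W = 7*W²)
B(c(f, -14)) - T(0, 153) = 7*2² - (-32/9 + (2/9)*0) = 7*4 - (-32/9 + 0) = 28 - 1*(-32/9) = 28 + 32/9 = 284/9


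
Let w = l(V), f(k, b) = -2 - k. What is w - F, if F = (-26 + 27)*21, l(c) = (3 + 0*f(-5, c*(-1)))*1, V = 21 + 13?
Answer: -18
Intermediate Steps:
V = 34
l(c) = 3 (l(c) = (3 + 0*(-2 - 1*(-5)))*1 = (3 + 0*(-2 + 5))*1 = (3 + 0*3)*1 = (3 + 0)*1 = 3*1 = 3)
F = 21 (F = 1*21 = 21)
w = 3
w - F = 3 - 1*21 = 3 - 21 = -18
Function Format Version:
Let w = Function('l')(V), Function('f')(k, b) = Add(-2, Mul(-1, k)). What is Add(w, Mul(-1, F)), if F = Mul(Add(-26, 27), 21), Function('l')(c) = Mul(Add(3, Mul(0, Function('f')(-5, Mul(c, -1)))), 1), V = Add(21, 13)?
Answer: -18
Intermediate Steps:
V = 34
Function('l')(c) = 3 (Function('l')(c) = Mul(Add(3, Mul(0, Add(-2, Mul(-1, -5)))), 1) = Mul(Add(3, Mul(0, Add(-2, 5))), 1) = Mul(Add(3, Mul(0, 3)), 1) = Mul(Add(3, 0), 1) = Mul(3, 1) = 3)
F = 21 (F = Mul(1, 21) = 21)
w = 3
Add(w, Mul(-1, F)) = Add(3, Mul(-1, 21)) = Add(3, -21) = -18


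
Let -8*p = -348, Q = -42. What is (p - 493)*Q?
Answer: 18879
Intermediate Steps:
p = 87/2 (p = -1/8*(-348) = 87/2 ≈ 43.500)
(p - 493)*Q = (87/2 - 493)*(-42) = -899/2*(-42) = 18879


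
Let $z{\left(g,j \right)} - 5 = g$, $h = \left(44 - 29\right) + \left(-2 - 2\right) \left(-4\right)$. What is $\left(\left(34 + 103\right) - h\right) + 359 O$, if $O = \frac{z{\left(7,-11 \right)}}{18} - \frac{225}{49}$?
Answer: $- \frac{191561}{147} \approx -1303.1$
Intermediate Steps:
$h = 31$ ($h = 15 - -16 = 15 + 16 = 31$)
$z{\left(g,j \right)} = 5 + g$
$O = - \frac{577}{147}$ ($O = \frac{5 + 7}{18} - \frac{225}{49} = 12 \cdot \frac{1}{18} - \frac{225}{49} = \frac{2}{3} - \frac{225}{49} = - \frac{577}{147} \approx -3.9252$)
$\left(\left(34 + 103\right) - h\right) + 359 O = \left(\left(34 + 103\right) - 31\right) + 359 \left(- \frac{577}{147}\right) = \left(137 - 31\right) - \frac{207143}{147} = 106 - \frac{207143}{147} = - \frac{191561}{147}$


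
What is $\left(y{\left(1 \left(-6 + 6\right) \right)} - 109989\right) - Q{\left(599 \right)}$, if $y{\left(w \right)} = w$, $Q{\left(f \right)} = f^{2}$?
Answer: $-468790$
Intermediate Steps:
$\left(y{\left(1 \left(-6 + 6\right) \right)} - 109989\right) - Q{\left(599 \right)} = \left(1 \left(-6 + 6\right) - 109989\right) - 599^{2} = \left(1 \cdot 0 - 109989\right) - 358801 = \left(0 - 109989\right) - 358801 = -109989 - 358801 = -468790$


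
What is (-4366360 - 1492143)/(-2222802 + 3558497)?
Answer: -5858503/1335695 ≈ -4.3861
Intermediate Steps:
(-4366360 - 1492143)/(-2222802 + 3558497) = -5858503/1335695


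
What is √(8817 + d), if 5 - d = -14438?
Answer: 2*√5815 ≈ 152.51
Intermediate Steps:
d = 14443 (d = 5 - 1*(-14438) = 5 + 14438 = 14443)
√(8817 + d) = √(8817 + 14443) = √23260 = 2*√5815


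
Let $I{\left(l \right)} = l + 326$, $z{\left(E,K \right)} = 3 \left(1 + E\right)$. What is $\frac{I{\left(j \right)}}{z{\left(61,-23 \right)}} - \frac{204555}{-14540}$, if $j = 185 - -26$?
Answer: $\frac{1528507}{90148} \approx 16.956$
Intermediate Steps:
$z{\left(E,K \right)} = 3 + 3 E$
$j = 211$ ($j = 185 + 26 = 211$)
$I{\left(l \right)} = 326 + l$
$\frac{I{\left(j \right)}}{z{\left(61,-23 \right)}} - \frac{204555}{-14540} = \frac{326 + 211}{3 + 3 \cdot 61} - \frac{204555}{-14540} = \frac{537}{3 + 183} - - \frac{40911}{2908} = \frac{537}{186} + \frac{40911}{2908} = 537 \cdot \frac{1}{186} + \frac{40911}{2908} = \frac{179}{62} + \frac{40911}{2908} = \frac{1528507}{90148}$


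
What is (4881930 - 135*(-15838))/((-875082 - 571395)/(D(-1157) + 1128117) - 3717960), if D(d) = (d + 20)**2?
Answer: -5664921657720/3000252919679 ≈ -1.8881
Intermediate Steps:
D(d) = (20 + d)**2
(4881930 - 135*(-15838))/((-875082 - 571395)/(D(-1157) + 1128117) - 3717960) = (4881930 - 135*(-15838))/((-875082 - 571395)/((20 - 1157)**2 + 1128117) - 3717960) = (4881930 + 2138130)/(-1446477/((-1137)**2 + 1128117) - 3717960) = 7020060/(-1446477/(1292769 + 1128117) - 3717960) = 7020060/(-1446477/2420886 - 3717960) = 7020060/(-1446477*1/2420886 - 3717960) = 7020060/(-482159/806962 - 3717960) = 7020060/(-3000252919679/806962) = 7020060*(-806962/3000252919679) = -5664921657720/3000252919679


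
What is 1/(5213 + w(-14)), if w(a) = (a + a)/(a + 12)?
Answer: 1/5227 ≈ 0.00019131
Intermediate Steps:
w(a) = 2*a/(12 + a) (w(a) = (2*a)/(12 + a) = 2*a/(12 + a))
1/(5213 + w(-14)) = 1/(5213 + 2*(-14)/(12 - 14)) = 1/(5213 + 2*(-14)/(-2)) = 1/(5213 + 2*(-14)*(-½)) = 1/(5213 + 14) = 1/5227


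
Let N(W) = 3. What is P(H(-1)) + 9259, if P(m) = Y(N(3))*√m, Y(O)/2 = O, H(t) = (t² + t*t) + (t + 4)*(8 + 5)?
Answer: 9259 + 6*√41 ≈ 9297.4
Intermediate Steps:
H(t) = 52 + 2*t² + 13*t (H(t) = (t² + t²) + (4 + t)*13 = 2*t² + (52 + 13*t) = 52 + 2*t² + 13*t)
Y(O) = 2*O
P(m) = 6*√m (P(m) = (2*3)*√m = 6*√m)
P(H(-1)) + 9259 = 6*√(52 + 2*(-1)² + 13*(-1)) + 9259 = 6*√(52 + 2*1 - 13) + 9259 = 6*√(52 + 2 - 13) + 9259 = 6*√41 + 9259 = 9259 + 6*√41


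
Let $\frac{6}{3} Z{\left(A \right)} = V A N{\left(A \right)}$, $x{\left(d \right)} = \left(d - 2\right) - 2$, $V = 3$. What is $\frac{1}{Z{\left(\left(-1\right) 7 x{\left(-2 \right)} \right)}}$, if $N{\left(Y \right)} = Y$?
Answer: $\frac{1}{2646} \approx 0.00037793$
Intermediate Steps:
$x{\left(d \right)} = -4 + d$ ($x{\left(d \right)} = \left(-2 + d\right) - 2 = -4 + d$)
$Z{\left(A \right)} = \frac{3 A^{2}}{2}$ ($Z{\left(A \right)} = \frac{3 A A}{2} = \frac{3 A^{2}}{2}$)
$\frac{1}{Z{\left(\left(-1\right) 7 x{\left(-2 \right)} \right)}} = \frac{1}{\frac{3}{2} \left(\left(-1\right) 7 \left(-4 - 2\right)\right)^{2}} = \frac{1}{\frac{3}{2} \left(\left(-7\right) \left(-6\right)\right)^{2}} = \frac{1}{\frac{3}{2} \cdot 42^{2}} = \frac{1}{\frac{3}{2} \cdot 1764} = \frac{1}{2646}$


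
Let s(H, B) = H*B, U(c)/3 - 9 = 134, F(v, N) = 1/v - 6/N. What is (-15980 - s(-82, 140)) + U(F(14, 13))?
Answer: -4071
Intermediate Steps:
F(v, N) = 1/v - 6/N
U(c) = 429 (U(c) = 27 + 3*134 = 27 + 402 = 429)
s(H, B) = B*H
(-15980 - s(-82, 140)) + U(F(14, 13)) = (-15980 - 140*(-82)) + 429 = (-15980 - 1*(-11480)) + 429 = (-15980 + 11480) + 429 = -4500 + 429 = -4071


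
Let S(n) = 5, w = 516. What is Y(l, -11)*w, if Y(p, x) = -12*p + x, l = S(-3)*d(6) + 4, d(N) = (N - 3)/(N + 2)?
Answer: -42054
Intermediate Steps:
d(N) = (-3 + N)/(2 + N)
l = 47/8 (l = 5*((-3 + 6)/(2 + 6)) + 4 = 5*(3/8) + 4 = 15/8 + 4 = 47/8 ≈ 5.8750)
Y(p, x) = x - 12*p
Y(l, -11)*w = (-11 - 12*47/8)*516 = (-11 - 141/2)*516 = -163/2*516 = -42054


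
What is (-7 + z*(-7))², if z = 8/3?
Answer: 5929/9 ≈ 658.78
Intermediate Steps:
z = 8/3 (z = 8*(⅓) = 8/3 ≈ 2.6667)
(-7 + z*(-7))² = (-7 + (8/3)*(-7))² = (-7 - 56/3)² = (-77/3)² = 5929/9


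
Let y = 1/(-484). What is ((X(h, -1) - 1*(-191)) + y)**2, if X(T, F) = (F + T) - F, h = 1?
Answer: 8635427329/234256 ≈ 36863.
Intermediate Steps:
X(T, F) = T
y = -1/484 ≈ -0.0020661
((X(h, -1) - 1*(-191)) + y)**2 = ((1 - 1*(-191)) - 1/484)**2 = ((1 + 191) - 1/484)**2 = (192 - 1/484)**2 = (92927/484)**2 = 8635427329/234256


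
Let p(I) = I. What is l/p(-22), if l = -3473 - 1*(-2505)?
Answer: 44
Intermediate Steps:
l = -968 (l = -3473 + 2505 = -968)
l/p(-22) = -968/(-22) = -968*(-1/22) = 44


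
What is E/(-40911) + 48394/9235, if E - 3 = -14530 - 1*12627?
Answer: 2230614124/377813085 ≈ 5.9040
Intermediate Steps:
E = -27154 (E = 3 + (-14530 - 1*12627) = 3 + (-14530 - 12627) = 3 - 27157 = -27154)
E/(-40911) + 48394/9235 = -27154/(-40911) + 48394/9235 = -27154*(-1/40911) + 48394*(1/9235) = 27154/40911 + 48394/9235 = 2230614124/377813085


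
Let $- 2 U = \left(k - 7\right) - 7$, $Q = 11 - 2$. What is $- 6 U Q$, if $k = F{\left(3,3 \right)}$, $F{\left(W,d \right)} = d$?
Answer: $-297$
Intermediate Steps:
$Q = 9$ ($Q = 11 - 2 = 9$)
$k = 3$
$U = \frac{11}{2}$ ($U = - \frac{\left(3 - 7\right) - 7}{2} = - \frac{-4 - 7}{2} = \left(- \frac{1}{2}\right) \left(-11\right) = \frac{11}{2} \approx 5.5$)
$- 6 U Q = \left(-6\right) \frac{11}{2} \cdot 9 = \left(-33\right) 9 = -297$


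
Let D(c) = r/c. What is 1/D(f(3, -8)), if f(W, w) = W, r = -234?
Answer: -1/78 ≈ -0.012821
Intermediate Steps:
D(c) = -234/c
1/D(f(3, -8)) = 1/(-234/3) = 1/(-234*1/3) = 1/(-78) = -1/78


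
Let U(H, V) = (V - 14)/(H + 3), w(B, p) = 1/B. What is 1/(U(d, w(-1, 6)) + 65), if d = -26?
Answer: 23/1510 ≈ 0.015232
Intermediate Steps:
U(H, V) = (-14 + V)/(3 + H)
1/(U(d, w(-1, 6)) + 65) = 1/((-14 + 1/(-1))/(3 - 26) + 65) = 1/((-14 - 1)/(-23) + 65) = 1/(-1/23*(-15) + 65) = 1/(15/23 + 65) = 1/(1510/23) = 23/1510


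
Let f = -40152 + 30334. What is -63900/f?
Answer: 31950/4909 ≈ 6.5085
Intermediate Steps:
f = -9818
-63900/f = -63900/(-9818) = -63900*(-1/9818) = 31950/4909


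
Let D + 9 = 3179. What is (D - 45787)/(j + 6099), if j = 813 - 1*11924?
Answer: 42617/5012 ≈ 8.5030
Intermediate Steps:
D = 3170 (D = -9 + 3179 = 3170)
j = -11111 (j = 813 - 11924 = -11111)
(D - 45787)/(j + 6099) = (3170 - 45787)/(-11111 + 6099) = -42617/(-5012) = -42617*(-1/5012) = 42617/5012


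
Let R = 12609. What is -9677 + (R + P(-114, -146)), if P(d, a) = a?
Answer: 2786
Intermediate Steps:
-9677 + (R + P(-114, -146)) = -9677 + (12609 - 146) = -9677 + 12463 = 2786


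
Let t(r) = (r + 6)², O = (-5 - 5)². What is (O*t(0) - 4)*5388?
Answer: 19375248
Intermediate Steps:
O = 100 (O = (-10)² = 100)
t(r) = (6 + r)²
(O*t(0) - 4)*5388 = (100*(6 + 0)² - 4)*5388 = (100*6² - 4)*5388 = (100*36 - 4)*5388 = (3600 - 4)*5388 = 3596*5388 = 19375248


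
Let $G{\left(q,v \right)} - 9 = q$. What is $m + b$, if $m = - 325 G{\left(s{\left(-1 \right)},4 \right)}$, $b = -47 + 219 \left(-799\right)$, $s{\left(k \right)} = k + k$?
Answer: $-177303$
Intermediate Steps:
$s{\left(k \right)} = 2 k$
$G{\left(q,v \right)} = 9 + q$
$b = -175028$ ($b = -47 - 174981 = -175028$)
$m = -2275$ ($m = - 325 \left(9 + 2 \left(-1\right)\right) = - 325 \left(9 - 2\right) = \left(-325\right) 7 = -2275$)
$m + b = -2275 - 175028 = -177303$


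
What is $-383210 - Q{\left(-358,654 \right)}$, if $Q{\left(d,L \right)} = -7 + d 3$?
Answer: $-382129$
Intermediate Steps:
$Q{\left(d,L \right)} = -7 + 3 d$
$-383210 - Q{\left(-358,654 \right)} = -383210 - \left(-7 + 3 \left(-358\right)\right) = -383210 - \left(-7 - 1074\right) = -383210 - -1081 = -383210 + 1081 = -382129$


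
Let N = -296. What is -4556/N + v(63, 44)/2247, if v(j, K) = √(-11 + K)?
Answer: 1139/74 + √33/2247 ≈ 15.394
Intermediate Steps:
-4556/N + v(63, 44)/2247 = -4556/(-296) + √(-11 + 44)/2247 = -4556*(-1/296) + √33*(1/2247) = 1139/74 + √33/2247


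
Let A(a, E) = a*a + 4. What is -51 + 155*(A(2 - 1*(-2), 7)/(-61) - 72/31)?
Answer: -28171/61 ≈ -461.82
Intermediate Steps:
A(a, E) = 4 + a**2 (A(a, E) = a**2 + 4 = 4 + a**2)
-51 + 155*(A(2 - 1*(-2), 7)/(-61) - 72/31) = -51 + 155*((4 + (2 - 1*(-2))**2)/(-61) - 72/31) = -51 + 155*((4 + (2 + 2)**2)*(-1/61) - 72*1/31) = -51 + 155*((4 + 4**2)*(-1/61) - 72/31) = -51 + 155*((4 + 16)*(-1/61) - 72/31) = -51 + 155*(20*(-1/61) - 72/31) = -51 + 155*(-20/61 - 72/31) = -51 + 155*(-5012/1891) = -51 - 25060/61 = -28171/61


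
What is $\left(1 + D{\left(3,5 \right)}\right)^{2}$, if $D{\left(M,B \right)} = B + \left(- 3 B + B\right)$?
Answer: $16$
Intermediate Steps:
$D{\left(M,B \right)} = - B$ ($D{\left(M,B \right)} = B - 2 B = - B$)
$\left(1 + D{\left(3,5 \right)}\right)^{2} = \left(1 - 5\right)^{2} = \left(-4\right)^{2} = 16$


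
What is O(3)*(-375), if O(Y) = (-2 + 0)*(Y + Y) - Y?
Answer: 5625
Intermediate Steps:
O(Y) = -5*Y (O(Y) = -4*Y - Y = -5*Y)
O(3)*(-375) = -5*3*(-375) = -15*(-375) = 5625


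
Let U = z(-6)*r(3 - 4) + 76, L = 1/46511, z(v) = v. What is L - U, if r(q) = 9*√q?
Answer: -3534835/46511 + 54*I ≈ -76.0 + 54.0*I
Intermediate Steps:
L = 1/46511 ≈ 2.1500e-5
U = 76 - 54*I (U = -54*√(3 - 4) + 76 = -54*√(-1) + 76 = -54*I + 76 = 76 - 54*I ≈ 76.0 - 54.0*I)
L - U = 1/46511 - (76 - 54*I) = 1/46511 + (-76 + 54*I) = -3534835/46511 + 54*I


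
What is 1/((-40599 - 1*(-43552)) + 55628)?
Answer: 1/58581 ≈ 1.7070e-5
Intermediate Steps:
1/((-40599 - 1*(-43552)) + 55628) = 1/((-40599 + 43552) + 55628) = 1/(2953 + 55628) = 1/58581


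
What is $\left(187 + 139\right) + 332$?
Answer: $658$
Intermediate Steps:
$\left(187 + 139\right) + 332 = 326 + 332 = 658$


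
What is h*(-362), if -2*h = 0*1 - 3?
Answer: -543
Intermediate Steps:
h = 3/2 (h = -(0*1 - 3)/2 = -(0 - 3)/2 = -½*(-3) = 3/2 ≈ 1.5000)
h*(-362) = (3/2)*(-362) = -543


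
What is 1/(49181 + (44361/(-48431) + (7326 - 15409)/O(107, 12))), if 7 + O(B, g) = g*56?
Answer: 1695085/83343819183 ≈ 2.0338e-5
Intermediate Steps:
O(B, g) = -7 + 56*g (O(B, g) = -7 + g*56 = -7 + 56*g)
1/(49181 + (44361/(-48431) + (7326 - 15409)/O(107, 12))) = 1/(49181 + (44361/(-48431) + (7326 - 15409)/(-7 + 56*12))) = 1/(49181 + (44361*(-1/48431) - 8083/(-7 + 672))) = 1/(49181 + (-44361/48431 - 8083/665)) = 1/(49181 - 22156202/1695085) = 1/(83343819183/1695085) = 1695085/83343819183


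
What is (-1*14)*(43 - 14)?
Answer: -406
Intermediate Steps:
(-1*14)*(43 - 14) = -14*29 = -406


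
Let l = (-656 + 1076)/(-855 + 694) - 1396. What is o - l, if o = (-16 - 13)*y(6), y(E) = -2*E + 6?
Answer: 36170/23 ≈ 1572.6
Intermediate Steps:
y(E) = 6 - 2*E
l = -32168/23 (l = 420/(-161) - 1396 = 420*(-1/161) - 1396 = -60/23 - 1396 = -32168/23 ≈ -1398.6)
o = 174 (o = (-16 - 13)*(6 - 2*6) = -29*(6 - 12) = -29*(-6) = 174)
o - l = 174 - 1*(-32168/23) = 174 + 32168/23 = 36170/23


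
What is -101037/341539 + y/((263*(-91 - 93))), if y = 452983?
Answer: -159600743341/16527755288 ≈ -9.6565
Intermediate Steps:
-101037/341539 + y/((263*(-91 - 93))) = -101037/341539 + 452983/((263*(-91 - 93))) = -101037*1/341539 + 452983/((263*(-184))) = -101037/341539 + 452983/(-48392) = -101037/341539 + 452983*(-1/48392) = -101037/341539 - 452983/48392 = -159600743341/16527755288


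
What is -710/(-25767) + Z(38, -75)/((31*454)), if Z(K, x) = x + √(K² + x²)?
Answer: 8060015/362644758 + √7069/14074 ≈ 0.028200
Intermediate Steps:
-710/(-25767) + Z(38, -75)/((31*454)) = -710/(-25767) + (-75 + √(38² + (-75)²))/((31*454)) = -710*(-1/25767) + (-75 + √(1444 + 5625))/14074 = 710/25767 + (-75 + √7069)*(1/14074) = 710/25767 + (-75/14074 + √7069/14074) = 8060015/362644758 + √7069/14074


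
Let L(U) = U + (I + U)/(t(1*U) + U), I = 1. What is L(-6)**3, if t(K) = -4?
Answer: -1331/8 ≈ -166.38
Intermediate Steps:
L(U) = U + (1 + U)/(-4 + U)
L(-6)**3 = ((1 + (-6)**2 - 3*(-6))/(-4 - 6))**3 = ((1 + 36 + 18)/(-10))**3 = (-1/10*55)**3 = (-11/2)**3 = -1331/8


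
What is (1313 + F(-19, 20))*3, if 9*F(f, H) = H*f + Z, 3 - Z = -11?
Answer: 3817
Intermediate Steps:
Z = 14 (Z = 3 - 1*(-11) = 3 + 11 = 14)
F(f, H) = 14/9 + H*f/9 (F(f, H) = (H*f + 14)/9 = (14 + H*f)/9 = 14/9 + H*f/9)
(1313 + F(-19, 20))*3 = (1313 + (14/9 + (⅑)*20*(-19)))*3 = (1313 + (14/9 - 380/9))*3 = (1313 - 122/3)*3 = (3817/3)*3 = 3817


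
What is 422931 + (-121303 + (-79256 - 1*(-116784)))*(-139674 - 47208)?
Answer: 15656462481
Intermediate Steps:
422931 + (-121303 + (-79256 - 1*(-116784)))*(-139674 - 47208) = 422931 + (-121303 + (-79256 + 116784))*(-186882) = 422931 + (-121303 + 37528)*(-186882) = 422931 - 83775*(-186882) = 422931 + 15656039550 = 15656462481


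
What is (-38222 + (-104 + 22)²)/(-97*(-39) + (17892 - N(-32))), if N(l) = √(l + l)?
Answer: -682719150/469805689 - 251984*I/469805689 ≈ -1.4532 - 0.00053636*I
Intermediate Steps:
N(l) = √2*√l (N(l) = √(2*l) = √2*√l)
(-38222 + (-104 + 22)²)/(-97*(-39) + (17892 - N(-32))) = (-38222 + (-104 + 22)²)/(-97*(-39) + (17892 - √2*√(-32))) = (-38222 + (-82)²)/(3783 + (17892 - √2*4*I*√2)) = (-38222 + 6724)/(3783 + (17892 - 8*I)) = -31498/(3783 + (17892 - 8*I)) = -31498*(21675 + 8*I)/469805689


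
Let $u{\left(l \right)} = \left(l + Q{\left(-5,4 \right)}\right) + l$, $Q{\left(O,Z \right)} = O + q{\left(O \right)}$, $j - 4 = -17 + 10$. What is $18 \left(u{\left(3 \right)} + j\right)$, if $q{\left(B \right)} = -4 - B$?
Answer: $-18$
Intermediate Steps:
$j = -3$ ($j = 4 + \left(-17 + 10\right) = 4 - 7 = -3$)
$Q{\left(O,Z \right)} = -4$ ($Q{\left(O,Z \right)} = O - \left(4 + O\right) = -4$)
$u{\left(l \right)} = -4 + 2 l$ ($u{\left(l \right)} = \left(l - 4\right) + l = \left(-4 + l\right) + l = -4 + 2 l$)
$18 \left(u{\left(3 \right)} + j\right) = 18 \left(\left(-4 + 2 \cdot 3\right) - 3\right) = 18 \left(\left(-4 + 6\right) - 3\right) = 18 \left(2 - 3\right) = 18 \left(-1\right) = -18$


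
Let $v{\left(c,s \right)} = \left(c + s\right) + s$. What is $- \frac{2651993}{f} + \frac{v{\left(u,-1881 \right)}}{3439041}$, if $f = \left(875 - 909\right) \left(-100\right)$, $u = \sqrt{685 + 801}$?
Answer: $- \frac{3040108483171}{3897579800} + \frac{\sqrt{1486}}{3439041} \approx -780.0$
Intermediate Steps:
$u = \sqrt{1486} \approx 38.549$
$v{\left(c,s \right)} = c + 2 s$
$f = 3400$ ($f = \left(-34\right) \left(-100\right) = 3400$)
$- \frac{2651993}{f} + \frac{v{\left(u,-1881 \right)}}{3439041} = - \frac{2651993}{3400} + \frac{\sqrt{1486} + 2 \left(-1881\right)}{3439041} = \left(-2651993\right) \frac{1}{3400} + \left(\sqrt{1486} - 3762\right) \frac{1}{3439041} = - \frac{2651993}{3400} + \left(-3762 + \sqrt{1486}\right) \frac{1}{3439041} = - \frac{2651993}{3400} - \left(\frac{1254}{1146347} - \frac{\sqrt{1486}}{3439041}\right) = - \frac{3040108483171}{3897579800} + \frac{\sqrt{1486}}{3439041}$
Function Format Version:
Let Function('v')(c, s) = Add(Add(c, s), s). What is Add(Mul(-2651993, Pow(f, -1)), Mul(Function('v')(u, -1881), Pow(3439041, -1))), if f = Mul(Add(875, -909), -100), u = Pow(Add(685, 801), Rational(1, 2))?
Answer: Add(Rational(-3040108483171, 3897579800), Mul(Rational(1, 3439041), Pow(1486, Rational(1, 2)))) ≈ -780.00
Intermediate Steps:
u = Pow(1486, Rational(1, 2)) ≈ 38.549
Function('v')(c, s) = Add(c, Mul(2, s))
f = 3400 (f = Mul(-34, -100) = 3400)
Add(Mul(-2651993, Pow(f, -1)), Mul(Function('v')(u, -1881), Pow(3439041, -1))) = Add(Mul(-2651993, Pow(3400, -1)), Mul(Add(Pow(1486, Rational(1, 2)), Mul(2, -1881)), Pow(3439041, -1))) = Add(Mul(-2651993, Rational(1, 3400)), Mul(Add(Pow(1486, Rational(1, 2)), -3762), Rational(1, 3439041))) = Add(Rational(-2651993, 3400), Mul(Add(-3762, Pow(1486, Rational(1, 2))), Rational(1, 3439041))) = Add(Rational(-2651993, 3400), Add(Rational(-1254, 1146347), Mul(Rational(1, 3439041), Pow(1486, Rational(1, 2))))) = Add(Rational(-3040108483171, 3897579800), Mul(Rational(1, 3439041), Pow(1486, Rational(1, 2))))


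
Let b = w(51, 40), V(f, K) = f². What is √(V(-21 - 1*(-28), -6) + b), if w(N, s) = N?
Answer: 10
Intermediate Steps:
b = 51
√(V(-21 - 1*(-28), -6) + b) = √((-21 - 1*(-28))² + 51) = √((-21 + 28)² + 51) = √(7² + 51) = √(49 + 51) = √100 = 10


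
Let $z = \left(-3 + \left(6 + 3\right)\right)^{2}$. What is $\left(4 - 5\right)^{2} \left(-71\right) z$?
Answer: $-2556$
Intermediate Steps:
$z = 36$ ($z = \left(-3 + 9\right)^{2} = 6^{2} = 36$)
$\left(4 - 5\right)^{2} \left(-71\right) z = \left(4 - 5\right)^{2} \left(-71\right) 36 = \left(-1\right)^{2} \left(-71\right) 36 = 1 \left(-71\right) 36 = \left(-71\right) 36 = -2556$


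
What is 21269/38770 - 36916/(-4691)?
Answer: 1531006199/181870070 ≈ 8.4181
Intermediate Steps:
21269/38770 - 36916/(-4691) = 21269*(1/38770) - 36916*(-1/4691) = 21269/38770 + 36916/4691 = 1531006199/181870070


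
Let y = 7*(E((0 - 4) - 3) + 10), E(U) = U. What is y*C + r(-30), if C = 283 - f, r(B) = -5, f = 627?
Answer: -7229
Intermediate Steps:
y = 21 (y = 7*(((0 - 4) - 3) + 10) = 7*((-4 - 3) + 10) = 7*(-7 + 10) = 7*3 = 21)
C = -344 (C = 283 - 1*627 = 283 - 627 = -344)
y*C + r(-30) = 21*(-344) - 5 = -7224 - 5 = -7229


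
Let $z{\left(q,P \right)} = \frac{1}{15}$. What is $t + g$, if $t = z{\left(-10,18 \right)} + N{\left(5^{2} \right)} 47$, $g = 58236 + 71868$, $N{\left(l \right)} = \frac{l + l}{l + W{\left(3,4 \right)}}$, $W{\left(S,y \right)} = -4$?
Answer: $\frac{4557559}{35} \approx 1.3022 \cdot 10^{5}$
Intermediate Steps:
$N{\left(l \right)} = \frac{2 l}{-4 + l}$ ($N{\left(l \right)} = \frac{l + l}{l - 4} = \frac{2 l}{-4 + l}$)
$z{\left(q,P \right)} = \frac{1}{15}$
$g = 130104$
$t = \frac{3919}{35}$ ($t = \frac{1}{15} + \frac{2 \cdot 5^{2}}{-4 + 5^{2}} \cdot 47 = \frac{1}{15} + 2 \cdot 25 \frac{1}{-4 + 25} \cdot 47 = \frac{1}{15} + 2 \cdot 25 \cdot \frac{1}{21} \cdot 47 = \frac{1}{15} + \frac{50}{21} \cdot 47 = \frac{1}{15} + \frac{2350}{21} = \frac{3919}{35} \approx 111.97$)
$t + g = \frac{3919}{35} + 130104 = \frac{4557559}{35}$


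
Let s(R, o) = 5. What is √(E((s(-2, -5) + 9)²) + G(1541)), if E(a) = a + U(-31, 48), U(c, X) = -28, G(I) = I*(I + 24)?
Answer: √2411833 ≈ 1553.0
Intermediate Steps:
G(I) = I*(24 + I)
E(a) = -28 + a (E(a) = a - 28 = -28 + a)
√(E((s(-2, -5) + 9)²) + G(1541)) = √((-28 + (5 + 9)²) + 1541*(24 + 1541)) = √((-28 + 14²) + 1541*1565) = √((-28 + 196) + 2411665) = √(168 + 2411665) = √2411833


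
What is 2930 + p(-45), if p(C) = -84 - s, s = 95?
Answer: 2751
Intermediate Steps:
p(C) = -179 (p(C) = -84 - 1*95 = -84 - 95 = -179)
2930 + p(-45) = 2930 - 179 = 2751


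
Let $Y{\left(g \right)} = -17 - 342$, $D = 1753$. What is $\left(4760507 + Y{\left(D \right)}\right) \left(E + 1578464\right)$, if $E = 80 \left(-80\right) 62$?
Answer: $5624895526272$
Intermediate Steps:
$E = -396800$ ($E = \left(-6400\right) 62 = -396800$)
$Y{\left(g \right)} = -359$ ($Y{\left(g \right)} = -17 - 342 = -359$)
$\left(4760507 + Y{\left(D \right)}\right) \left(E + 1578464\right) = \left(4760507 - 359\right) \left(-396800 + 1578464\right) = 4760148 \cdot 1181664 = 5624895526272$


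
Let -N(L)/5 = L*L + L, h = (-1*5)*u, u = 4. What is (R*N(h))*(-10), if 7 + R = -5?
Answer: -228000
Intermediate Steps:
R = -12 (R = -7 - 5 = -12)
h = -20 (h = -1*5*4 = -5*4 = -20)
N(L) = -5*L - 5*L² (N(L) = -5*(L*L + L) = -5*(L² + L) = -5*(L + L²) = -5*L - 5*L²)
(R*N(h))*(-10) = -(-60)*(-20)*(1 - 20)*(-10) = -(-60)*(-20)*(-19)*(-10) = -12*(-1900)*(-10) = 22800*(-10) = -228000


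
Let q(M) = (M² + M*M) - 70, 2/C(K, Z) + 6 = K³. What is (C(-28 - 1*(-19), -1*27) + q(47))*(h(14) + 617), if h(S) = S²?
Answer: 866055838/245 ≈ 3.5349e+6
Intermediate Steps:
C(K, Z) = 2/(-6 + K³)
q(M) = -70 + 2*M² (q(M) = (M² + M²) - 70 = 2*M² - 70 = -70 + 2*M²)
(C(-28 - 1*(-19), -1*27) + q(47))*(h(14) + 617) = (2/(-6 + (-28 - 1*(-19))³) + (-70 + 2*47²))*(14² + 617) = (2/(-6 + (-28 + 19)³) + (-70 + 2*2209))*(196 + 617) = (2/(-6 + (-9)³) + (-70 + 4418))*813 = (2/(-6 - 729) + 4348)*813 = (2/(-735) + 4348)*813 = (2*(-1/735) + 4348)*813 = (-2/735 + 4348)*813 = (3195778/735)*813 = 866055838/245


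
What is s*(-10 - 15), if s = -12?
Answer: 300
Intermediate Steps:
s*(-10 - 15) = -12*(-10 - 15) = -12*(-25) = 300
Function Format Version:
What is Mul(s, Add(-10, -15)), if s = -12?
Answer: 300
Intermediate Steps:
Mul(s, Add(-10, -15)) = Mul(-12, Add(-10, -15)) = Mul(-12, -25) = 300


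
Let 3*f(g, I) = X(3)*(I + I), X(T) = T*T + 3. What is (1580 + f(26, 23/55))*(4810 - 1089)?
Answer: 324039564/55 ≈ 5.8916e+6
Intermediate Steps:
X(T) = 3 + T**2 (X(T) = T**2 + 3 = 3 + T**2)
f(g, I) = 8*I (f(g, I) = ((3 + 3**2)*(I + I))/3 = ((3 + 9)*(2*I))/3 = (12*(2*I))/3 = (24*I)/3 = 8*I)
(1580 + f(26, 23/55))*(4810 - 1089) = (1580 + 8*(23/55))*(4810 - 1089) = (1580 + 8*(23*(1/55)))*3721 = (1580 + 8*(23/55))*3721 = (1580 + 184/55)*3721 = (87084/55)*3721 = 324039564/55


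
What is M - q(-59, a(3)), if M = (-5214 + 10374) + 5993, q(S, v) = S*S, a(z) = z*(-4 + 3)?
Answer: 7672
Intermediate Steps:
a(z) = -z (a(z) = z*(-1) = -z)
q(S, v) = S**2
M = 11153 (M = 5160 + 5993 = 11153)
M - q(-59, a(3)) = 11153 - 1*(-59)**2 = 11153 - 1*3481 = 11153 - 3481 = 7672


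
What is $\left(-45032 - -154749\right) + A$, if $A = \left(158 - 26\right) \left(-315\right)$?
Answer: $68137$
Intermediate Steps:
$A = -41580$ ($A = 132 \left(-315\right) = -41580$)
$\left(-45032 - -154749\right) + A = \left(-45032 - -154749\right) - 41580 = \left(-45032 + 154749\right) - 41580 = 109717 - 41580 = 68137$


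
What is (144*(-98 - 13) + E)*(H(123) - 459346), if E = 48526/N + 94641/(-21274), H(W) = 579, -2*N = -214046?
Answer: 16699845641434761629/2276807302 ≈ 7.3348e+9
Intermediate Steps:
N = 107023 (N = -1/2*(-214046) = 107023)
E = -9096421619/2276807302 (E = 48526/107023 + 94641/(-21274) = 48526*(1/107023) + 94641*(-1/21274) = 48526/107023 - 94641/21274 = -9096421619/2276807302 ≈ -3.9953)
(144*(-98 - 13) + E)*(H(123) - 459346) = (144*(-98 - 13) - 9096421619/2276807302)*(579 - 459346) = (144*(-111) - 9096421619/2276807302)*(-458767) = (-15984 - 9096421619/2276807302)*(-458767) = -36401584336787/2276807302*(-458767) = 16699845641434761629/2276807302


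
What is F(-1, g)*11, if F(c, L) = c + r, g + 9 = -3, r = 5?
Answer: 44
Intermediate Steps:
g = -12 (g = -9 - 3 = -12)
F(c, L) = 5 + c (F(c, L) = c + 5 = 5 + c)
F(-1, g)*11 = (5 - 1)*11 = 4*11 = 44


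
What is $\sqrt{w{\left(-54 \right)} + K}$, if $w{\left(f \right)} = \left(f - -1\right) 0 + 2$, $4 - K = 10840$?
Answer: $i \sqrt{10834} \approx 104.09 i$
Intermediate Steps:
$K = -10836$ ($K = 4 - 10840 = -10836$)
$w{\left(f \right)} = 2$ ($w{\left(f \right)} = \left(f + 1\right) 0 + 2 = \left(1 + f\right) 0 + 2 = 0 + 2 = 2$)
$\sqrt{w{\left(-54 \right)} + K} = \sqrt{2 - 10836} = \sqrt{-10834} = i \sqrt{10834}$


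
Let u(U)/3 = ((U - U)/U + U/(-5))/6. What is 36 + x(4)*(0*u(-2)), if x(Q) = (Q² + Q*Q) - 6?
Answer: 36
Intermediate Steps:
x(Q) = -6 + 2*Q² (x(Q) = (Q² + Q²) - 6 = 2*Q² - 6 = -6 + 2*Q²)
u(U) = -U/10 (u(U) = 3*(((U - U)/U + U/(-5))/6) = 3*((0/U + U*(-⅕))*(⅙)) = 3*((0 - U/5)*(⅙)) = 3*(-U/5*(⅙)) = 3*(-U/30) = -U/10)
36 + x(4)*(0*u(-2)) = 36 + (-6 + 2*4²)*(0*(-⅒*(-2))) = 36 + (-6 + 2*16)*(0*(⅕)) = 36 + (-6 + 32)*0 = 36 + 26*0 = 36 + 0 = 36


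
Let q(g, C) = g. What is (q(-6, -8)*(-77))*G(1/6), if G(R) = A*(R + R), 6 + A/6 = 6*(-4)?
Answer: -27720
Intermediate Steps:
A = -180 (A = -36 + 6*(6*(-4)) = -36 + 6*(-24) = -36 - 144 = -180)
G(R) = -360*R (G(R) = -180*(R + R) = -360*R)
(q(-6, -8)*(-77))*G(1/6) = (-6*(-77))*(-360/6) = 462*(-360*⅙) = 462*(-60) = -27720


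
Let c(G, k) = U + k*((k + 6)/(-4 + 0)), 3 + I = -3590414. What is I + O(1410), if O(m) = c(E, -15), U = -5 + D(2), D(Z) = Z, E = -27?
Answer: -14361815/4 ≈ -3.5905e+6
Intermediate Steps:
I = -3590417 (I = -3 - 3590414 = -3590417)
U = -3 (U = -5 + 2 = -3)
c(G, k) = -3 + k*(-3/2 - k/4) (c(G, k) = -3 + k*((k + 6)/(-4 + 0)) = -3 + k*((6 + k)/(-4)) = -3 + k*((6 + k)*(-1/4)) = -3 + k*(-3/2 - k/4))
O(m) = -147/4 (O(m) = -3 - 3/2*(-15) - 1/4*(-15)**2 = -3 + 45/2 - 1/4*225 = -3 + 45/2 - 225/4 = -147/4)
I + O(1410) = -3590417 - 147/4 = -14361815/4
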